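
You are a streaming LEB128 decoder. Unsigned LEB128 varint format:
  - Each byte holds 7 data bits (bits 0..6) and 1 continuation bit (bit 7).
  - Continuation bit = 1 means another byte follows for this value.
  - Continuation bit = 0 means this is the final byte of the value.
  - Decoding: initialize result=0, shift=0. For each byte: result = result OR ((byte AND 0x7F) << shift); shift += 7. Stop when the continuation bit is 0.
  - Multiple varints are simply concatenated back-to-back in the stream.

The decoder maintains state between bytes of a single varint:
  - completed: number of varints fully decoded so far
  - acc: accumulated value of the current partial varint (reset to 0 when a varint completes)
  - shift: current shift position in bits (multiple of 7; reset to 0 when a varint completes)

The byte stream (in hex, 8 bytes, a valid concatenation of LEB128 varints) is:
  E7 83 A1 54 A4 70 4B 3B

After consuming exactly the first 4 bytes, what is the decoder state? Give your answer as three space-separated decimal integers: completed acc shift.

Answer: 1 0 0

Derivation:
byte[0]=0xE7 cont=1 payload=0x67: acc |= 103<<0 -> completed=0 acc=103 shift=7
byte[1]=0x83 cont=1 payload=0x03: acc |= 3<<7 -> completed=0 acc=487 shift=14
byte[2]=0xA1 cont=1 payload=0x21: acc |= 33<<14 -> completed=0 acc=541159 shift=21
byte[3]=0x54 cont=0 payload=0x54: varint #1 complete (value=176701927); reset -> completed=1 acc=0 shift=0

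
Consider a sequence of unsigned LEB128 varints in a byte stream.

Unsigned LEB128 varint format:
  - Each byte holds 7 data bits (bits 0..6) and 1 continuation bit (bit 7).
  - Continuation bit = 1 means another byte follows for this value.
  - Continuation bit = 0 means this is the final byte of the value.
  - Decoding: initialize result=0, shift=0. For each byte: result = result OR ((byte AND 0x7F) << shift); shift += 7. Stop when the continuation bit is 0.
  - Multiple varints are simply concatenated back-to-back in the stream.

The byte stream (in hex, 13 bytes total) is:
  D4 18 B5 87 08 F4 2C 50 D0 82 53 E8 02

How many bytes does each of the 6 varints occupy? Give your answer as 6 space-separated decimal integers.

  byte[0]=0xD4 cont=1 payload=0x54=84: acc |= 84<<0 -> acc=84 shift=7
  byte[1]=0x18 cont=0 payload=0x18=24: acc |= 24<<7 -> acc=3156 shift=14 [end]
Varint 1: bytes[0:2] = D4 18 -> value 3156 (2 byte(s))
  byte[2]=0xB5 cont=1 payload=0x35=53: acc |= 53<<0 -> acc=53 shift=7
  byte[3]=0x87 cont=1 payload=0x07=7: acc |= 7<<7 -> acc=949 shift=14
  byte[4]=0x08 cont=0 payload=0x08=8: acc |= 8<<14 -> acc=132021 shift=21 [end]
Varint 2: bytes[2:5] = B5 87 08 -> value 132021 (3 byte(s))
  byte[5]=0xF4 cont=1 payload=0x74=116: acc |= 116<<0 -> acc=116 shift=7
  byte[6]=0x2C cont=0 payload=0x2C=44: acc |= 44<<7 -> acc=5748 shift=14 [end]
Varint 3: bytes[5:7] = F4 2C -> value 5748 (2 byte(s))
  byte[7]=0x50 cont=0 payload=0x50=80: acc |= 80<<0 -> acc=80 shift=7 [end]
Varint 4: bytes[7:8] = 50 -> value 80 (1 byte(s))
  byte[8]=0xD0 cont=1 payload=0x50=80: acc |= 80<<0 -> acc=80 shift=7
  byte[9]=0x82 cont=1 payload=0x02=2: acc |= 2<<7 -> acc=336 shift=14
  byte[10]=0x53 cont=0 payload=0x53=83: acc |= 83<<14 -> acc=1360208 shift=21 [end]
Varint 5: bytes[8:11] = D0 82 53 -> value 1360208 (3 byte(s))
  byte[11]=0xE8 cont=1 payload=0x68=104: acc |= 104<<0 -> acc=104 shift=7
  byte[12]=0x02 cont=0 payload=0x02=2: acc |= 2<<7 -> acc=360 shift=14 [end]
Varint 6: bytes[11:13] = E8 02 -> value 360 (2 byte(s))

Answer: 2 3 2 1 3 2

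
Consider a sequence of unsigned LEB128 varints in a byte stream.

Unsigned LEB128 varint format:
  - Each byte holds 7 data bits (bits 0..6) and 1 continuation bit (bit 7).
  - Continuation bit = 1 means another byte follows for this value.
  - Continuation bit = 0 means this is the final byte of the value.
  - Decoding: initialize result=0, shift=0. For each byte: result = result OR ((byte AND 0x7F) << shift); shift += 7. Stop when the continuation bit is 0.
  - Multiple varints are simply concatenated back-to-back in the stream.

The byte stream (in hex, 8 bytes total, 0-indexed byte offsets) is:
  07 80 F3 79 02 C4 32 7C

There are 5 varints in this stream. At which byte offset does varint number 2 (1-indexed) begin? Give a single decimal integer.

  byte[0]=0x07 cont=0 payload=0x07=7: acc |= 7<<0 -> acc=7 shift=7 [end]
Varint 1: bytes[0:1] = 07 -> value 7 (1 byte(s))
  byte[1]=0x80 cont=1 payload=0x00=0: acc |= 0<<0 -> acc=0 shift=7
  byte[2]=0xF3 cont=1 payload=0x73=115: acc |= 115<<7 -> acc=14720 shift=14
  byte[3]=0x79 cont=0 payload=0x79=121: acc |= 121<<14 -> acc=1997184 shift=21 [end]
Varint 2: bytes[1:4] = 80 F3 79 -> value 1997184 (3 byte(s))
  byte[4]=0x02 cont=0 payload=0x02=2: acc |= 2<<0 -> acc=2 shift=7 [end]
Varint 3: bytes[4:5] = 02 -> value 2 (1 byte(s))
  byte[5]=0xC4 cont=1 payload=0x44=68: acc |= 68<<0 -> acc=68 shift=7
  byte[6]=0x32 cont=0 payload=0x32=50: acc |= 50<<7 -> acc=6468 shift=14 [end]
Varint 4: bytes[5:7] = C4 32 -> value 6468 (2 byte(s))
  byte[7]=0x7C cont=0 payload=0x7C=124: acc |= 124<<0 -> acc=124 shift=7 [end]
Varint 5: bytes[7:8] = 7C -> value 124 (1 byte(s))

Answer: 1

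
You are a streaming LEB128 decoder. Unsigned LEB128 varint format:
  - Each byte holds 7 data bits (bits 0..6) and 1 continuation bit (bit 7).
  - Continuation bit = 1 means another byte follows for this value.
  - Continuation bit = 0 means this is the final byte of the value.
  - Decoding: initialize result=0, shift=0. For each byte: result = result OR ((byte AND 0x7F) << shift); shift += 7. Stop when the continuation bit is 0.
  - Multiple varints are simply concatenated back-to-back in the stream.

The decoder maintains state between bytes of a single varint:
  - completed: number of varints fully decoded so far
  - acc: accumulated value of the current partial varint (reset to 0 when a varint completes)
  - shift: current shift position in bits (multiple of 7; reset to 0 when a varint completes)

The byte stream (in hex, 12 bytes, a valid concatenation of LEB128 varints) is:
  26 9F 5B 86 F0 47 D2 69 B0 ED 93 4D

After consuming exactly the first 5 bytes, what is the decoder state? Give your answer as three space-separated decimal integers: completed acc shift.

byte[0]=0x26 cont=0 payload=0x26: varint #1 complete (value=38); reset -> completed=1 acc=0 shift=0
byte[1]=0x9F cont=1 payload=0x1F: acc |= 31<<0 -> completed=1 acc=31 shift=7
byte[2]=0x5B cont=0 payload=0x5B: varint #2 complete (value=11679); reset -> completed=2 acc=0 shift=0
byte[3]=0x86 cont=1 payload=0x06: acc |= 6<<0 -> completed=2 acc=6 shift=7
byte[4]=0xF0 cont=1 payload=0x70: acc |= 112<<7 -> completed=2 acc=14342 shift=14

Answer: 2 14342 14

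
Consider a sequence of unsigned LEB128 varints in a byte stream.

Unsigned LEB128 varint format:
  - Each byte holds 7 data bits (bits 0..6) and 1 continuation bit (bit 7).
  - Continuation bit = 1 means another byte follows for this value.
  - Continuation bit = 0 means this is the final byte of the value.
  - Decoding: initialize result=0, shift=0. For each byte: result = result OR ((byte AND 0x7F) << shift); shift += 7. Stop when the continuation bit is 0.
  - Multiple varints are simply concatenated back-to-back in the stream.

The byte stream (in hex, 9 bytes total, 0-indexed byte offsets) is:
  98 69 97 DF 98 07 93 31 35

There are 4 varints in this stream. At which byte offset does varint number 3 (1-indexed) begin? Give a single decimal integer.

Answer: 6

Derivation:
  byte[0]=0x98 cont=1 payload=0x18=24: acc |= 24<<0 -> acc=24 shift=7
  byte[1]=0x69 cont=0 payload=0x69=105: acc |= 105<<7 -> acc=13464 shift=14 [end]
Varint 1: bytes[0:2] = 98 69 -> value 13464 (2 byte(s))
  byte[2]=0x97 cont=1 payload=0x17=23: acc |= 23<<0 -> acc=23 shift=7
  byte[3]=0xDF cont=1 payload=0x5F=95: acc |= 95<<7 -> acc=12183 shift=14
  byte[4]=0x98 cont=1 payload=0x18=24: acc |= 24<<14 -> acc=405399 shift=21
  byte[5]=0x07 cont=0 payload=0x07=7: acc |= 7<<21 -> acc=15085463 shift=28 [end]
Varint 2: bytes[2:6] = 97 DF 98 07 -> value 15085463 (4 byte(s))
  byte[6]=0x93 cont=1 payload=0x13=19: acc |= 19<<0 -> acc=19 shift=7
  byte[7]=0x31 cont=0 payload=0x31=49: acc |= 49<<7 -> acc=6291 shift=14 [end]
Varint 3: bytes[6:8] = 93 31 -> value 6291 (2 byte(s))
  byte[8]=0x35 cont=0 payload=0x35=53: acc |= 53<<0 -> acc=53 shift=7 [end]
Varint 4: bytes[8:9] = 35 -> value 53 (1 byte(s))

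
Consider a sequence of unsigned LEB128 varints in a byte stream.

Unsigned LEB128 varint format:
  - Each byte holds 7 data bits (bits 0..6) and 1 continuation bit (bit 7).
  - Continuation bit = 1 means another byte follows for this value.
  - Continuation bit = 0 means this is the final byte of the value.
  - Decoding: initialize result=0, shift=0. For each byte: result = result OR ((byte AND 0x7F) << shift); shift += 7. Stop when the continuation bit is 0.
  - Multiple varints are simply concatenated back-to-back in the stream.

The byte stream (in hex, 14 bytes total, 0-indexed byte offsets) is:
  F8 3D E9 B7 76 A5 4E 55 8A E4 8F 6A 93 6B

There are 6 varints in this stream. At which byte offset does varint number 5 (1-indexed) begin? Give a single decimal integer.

Answer: 8

Derivation:
  byte[0]=0xF8 cont=1 payload=0x78=120: acc |= 120<<0 -> acc=120 shift=7
  byte[1]=0x3D cont=0 payload=0x3D=61: acc |= 61<<7 -> acc=7928 shift=14 [end]
Varint 1: bytes[0:2] = F8 3D -> value 7928 (2 byte(s))
  byte[2]=0xE9 cont=1 payload=0x69=105: acc |= 105<<0 -> acc=105 shift=7
  byte[3]=0xB7 cont=1 payload=0x37=55: acc |= 55<<7 -> acc=7145 shift=14
  byte[4]=0x76 cont=0 payload=0x76=118: acc |= 118<<14 -> acc=1940457 shift=21 [end]
Varint 2: bytes[2:5] = E9 B7 76 -> value 1940457 (3 byte(s))
  byte[5]=0xA5 cont=1 payload=0x25=37: acc |= 37<<0 -> acc=37 shift=7
  byte[6]=0x4E cont=0 payload=0x4E=78: acc |= 78<<7 -> acc=10021 shift=14 [end]
Varint 3: bytes[5:7] = A5 4E -> value 10021 (2 byte(s))
  byte[7]=0x55 cont=0 payload=0x55=85: acc |= 85<<0 -> acc=85 shift=7 [end]
Varint 4: bytes[7:8] = 55 -> value 85 (1 byte(s))
  byte[8]=0x8A cont=1 payload=0x0A=10: acc |= 10<<0 -> acc=10 shift=7
  byte[9]=0xE4 cont=1 payload=0x64=100: acc |= 100<<7 -> acc=12810 shift=14
  byte[10]=0x8F cont=1 payload=0x0F=15: acc |= 15<<14 -> acc=258570 shift=21
  byte[11]=0x6A cont=0 payload=0x6A=106: acc |= 106<<21 -> acc=222556682 shift=28 [end]
Varint 5: bytes[8:12] = 8A E4 8F 6A -> value 222556682 (4 byte(s))
  byte[12]=0x93 cont=1 payload=0x13=19: acc |= 19<<0 -> acc=19 shift=7
  byte[13]=0x6B cont=0 payload=0x6B=107: acc |= 107<<7 -> acc=13715 shift=14 [end]
Varint 6: bytes[12:14] = 93 6B -> value 13715 (2 byte(s))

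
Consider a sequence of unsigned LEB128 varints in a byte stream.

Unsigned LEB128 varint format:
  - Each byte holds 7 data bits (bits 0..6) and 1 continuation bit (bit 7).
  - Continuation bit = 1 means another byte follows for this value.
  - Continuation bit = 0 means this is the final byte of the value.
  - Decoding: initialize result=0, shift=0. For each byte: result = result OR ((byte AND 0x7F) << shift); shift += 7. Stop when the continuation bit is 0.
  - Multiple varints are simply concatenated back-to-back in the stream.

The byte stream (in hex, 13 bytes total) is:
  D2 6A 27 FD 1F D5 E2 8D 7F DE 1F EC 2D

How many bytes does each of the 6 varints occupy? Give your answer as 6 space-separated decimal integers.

Answer: 2 1 2 4 2 2

Derivation:
  byte[0]=0xD2 cont=1 payload=0x52=82: acc |= 82<<0 -> acc=82 shift=7
  byte[1]=0x6A cont=0 payload=0x6A=106: acc |= 106<<7 -> acc=13650 shift=14 [end]
Varint 1: bytes[0:2] = D2 6A -> value 13650 (2 byte(s))
  byte[2]=0x27 cont=0 payload=0x27=39: acc |= 39<<0 -> acc=39 shift=7 [end]
Varint 2: bytes[2:3] = 27 -> value 39 (1 byte(s))
  byte[3]=0xFD cont=1 payload=0x7D=125: acc |= 125<<0 -> acc=125 shift=7
  byte[4]=0x1F cont=0 payload=0x1F=31: acc |= 31<<7 -> acc=4093 shift=14 [end]
Varint 3: bytes[3:5] = FD 1F -> value 4093 (2 byte(s))
  byte[5]=0xD5 cont=1 payload=0x55=85: acc |= 85<<0 -> acc=85 shift=7
  byte[6]=0xE2 cont=1 payload=0x62=98: acc |= 98<<7 -> acc=12629 shift=14
  byte[7]=0x8D cont=1 payload=0x0D=13: acc |= 13<<14 -> acc=225621 shift=21
  byte[8]=0x7F cont=0 payload=0x7F=127: acc |= 127<<21 -> acc=266563925 shift=28 [end]
Varint 4: bytes[5:9] = D5 E2 8D 7F -> value 266563925 (4 byte(s))
  byte[9]=0xDE cont=1 payload=0x5E=94: acc |= 94<<0 -> acc=94 shift=7
  byte[10]=0x1F cont=0 payload=0x1F=31: acc |= 31<<7 -> acc=4062 shift=14 [end]
Varint 5: bytes[9:11] = DE 1F -> value 4062 (2 byte(s))
  byte[11]=0xEC cont=1 payload=0x6C=108: acc |= 108<<0 -> acc=108 shift=7
  byte[12]=0x2D cont=0 payload=0x2D=45: acc |= 45<<7 -> acc=5868 shift=14 [end]
Varint 6: bytes[11:13] = EC 2D -> value 5868 (2 byte(s))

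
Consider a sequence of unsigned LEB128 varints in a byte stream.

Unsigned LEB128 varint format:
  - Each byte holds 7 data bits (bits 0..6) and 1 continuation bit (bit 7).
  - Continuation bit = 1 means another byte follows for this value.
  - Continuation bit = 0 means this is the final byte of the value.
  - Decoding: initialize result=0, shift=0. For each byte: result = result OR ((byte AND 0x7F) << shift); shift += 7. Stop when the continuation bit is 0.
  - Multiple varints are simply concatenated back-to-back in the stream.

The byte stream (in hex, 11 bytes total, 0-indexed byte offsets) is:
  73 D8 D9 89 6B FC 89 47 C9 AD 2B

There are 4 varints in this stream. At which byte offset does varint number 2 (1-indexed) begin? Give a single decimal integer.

  byte[0]=0x73 cont=0 payload=0x73=115: acc |= 115<<0 -> acc=115 shift=7 [end]
Varint 1: bytes[0:1] = 73 -> value 115 (1 byte(s))
  byte[1]=0xD8 cont=1 payload=0x58=88: acc |= 88<<0 -> acc=88 shift=7
  byte[2]=0xD9 cont=1 payload=0x59=89: acc |= 89<<7 -> acc=11480 shift=14
  byte[3]=0x89 cont=1 payload=0x09=9: acc |= 9<<14 -> acc=158936 shift=21
  byte[4]=0x6B cont=0 payload=0x6B=107: acc |= 107<<21 -> acc=224554200 shift=28 [end]
Varint 2: bytes[1:5] = D8 D9 89 6B -> value 224554200 (4 byte(s))
  byte[5]=0xFC cont=1 payload=0x7C=124: acc |= 124<<0 -> acc=124 shift=7
  byte[6]=0x89 cont=1 payload=0x09=9: acc |= 9<<7 -> acc=1276 shift=14
  byte[7]=0x47 cont=0 payload=0x47=71: acc |= 71<<14 -> acc=1164540 shift=21 [end]
Varint 3: bytes[5:8] = FC 89 47 -> value 1164540 (3 byte(s))
  byte[8]=0xC9 cont=1 payload=0x49=73: acc |= 73<<0 -> acc=73 shift=7
  byte[9]=0xAD cont=1 payload=0x2D=45: acc |= 45<<7 -> acc=5833 shift=14
  byte[10]=0x2B cont=0 payload=0x2B=43: acc |= 43<<14 -> acc=710345 shift=21 [end]
Varint 4: bytes[8:11] = C9 AD 2B -> value 710345 (3 byte(s))

Answer: 1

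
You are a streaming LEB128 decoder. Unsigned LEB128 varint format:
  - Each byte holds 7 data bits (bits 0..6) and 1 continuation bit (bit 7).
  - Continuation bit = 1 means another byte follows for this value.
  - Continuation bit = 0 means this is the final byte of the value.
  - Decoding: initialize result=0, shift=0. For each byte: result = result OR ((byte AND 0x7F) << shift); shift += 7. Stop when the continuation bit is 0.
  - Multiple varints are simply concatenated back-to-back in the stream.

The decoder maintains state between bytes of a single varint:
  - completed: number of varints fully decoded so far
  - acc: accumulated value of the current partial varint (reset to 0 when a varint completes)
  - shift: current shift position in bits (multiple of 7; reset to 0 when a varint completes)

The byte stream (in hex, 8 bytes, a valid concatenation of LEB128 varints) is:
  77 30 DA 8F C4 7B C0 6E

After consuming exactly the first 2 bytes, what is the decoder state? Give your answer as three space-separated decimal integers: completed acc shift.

byte[0]=0x77 cont=0 payload=0x77: varint #1 complete (value=119); reset -> completed=1 acc=0 shift=0
byte[1]=0x30 cont=0 payload=0x30: varint #2 complete (value=48); reset -> completed=2 acc=0 shift=0

Answer: 2 0 0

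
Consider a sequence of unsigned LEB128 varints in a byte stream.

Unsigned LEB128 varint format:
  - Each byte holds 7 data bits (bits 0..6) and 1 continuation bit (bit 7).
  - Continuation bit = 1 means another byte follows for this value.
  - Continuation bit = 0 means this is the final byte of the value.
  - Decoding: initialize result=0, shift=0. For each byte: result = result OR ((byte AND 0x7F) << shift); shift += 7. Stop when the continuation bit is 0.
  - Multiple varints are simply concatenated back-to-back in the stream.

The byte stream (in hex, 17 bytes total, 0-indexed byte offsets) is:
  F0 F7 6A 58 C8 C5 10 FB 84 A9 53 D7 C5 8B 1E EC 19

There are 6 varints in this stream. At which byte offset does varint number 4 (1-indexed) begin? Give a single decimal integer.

  byte[0]=0xF0 cont=1 payload=0x70=112: acc |= 112<<0 -> acc=112 shift=7
  byte[1]=0xF7 cont=1 payload=0x77=119: acc |= 119<<7 -> acc=15344 shift=14
  byte[2]=0x6A cont=0 payload=0x6A=106: acc |= 106<<14 -> acc=1752048 shift=21 [end]
Varint 1: bytes[0:3] = F0 F7 6A -> value 1752048 (3 byte(s))
  byte[3]=0x58 cont=0 payload=0x58=88: acc |= 88<<0 -> acc=88 shift=7 [end]
Varint 2: bytes[3:4] = 58 -> value 88 (1 byte(s))
  byte[4]=0xC8 cont=1 payload=0x48=72: acc |= 72<<0 -> acc=72 shift=7
  byte[5]=0xC5 cont=1 payload=0x45=69: acc |= 69<<7 -> acc=8904 shift=14
  byte[6]=0x10 cont=0 payload=0x10=16: acc |= 16<<14 -> acc=271048 shift=21 [end]
Varint 3: bytes[4:7] = C8 C5 10 -> value 271048 (3 byte(s))
  byte[7]=0xFB cont=1 payload=0x7B=123: acc |= 123<<0 -> acc=123 shift=7
  byte[8]=0x84 cont=1 payload=0x04=4: acc |= 4<<7 -> acc=635 shift=14
  byte[9]=0xA9 cont=1 payload=0x29=41: acc |= 41<<14 -> acc=672379 shift=21
  byte[10]=0x53 cont=0 payload=0x53=83: acc |= 83<<21 -> acc=174735995 shift=28 [end]
Varint 4: bytes[7:11] = FB 84 A9 53 -> value 174735995 (4 byte(s))
  byte[11]=0xD7 cont=1 payload=0x57=87: acc |= 87<<0 -> acc=87 shift=7
  byte[12]=0xC5 cont=1 payload=0x45=69: acc |= 69<<7 -> acc=8919 shift=14
  byte[13]=0x8B cont=1 payload=0x0B=11: acc |= 11<<14 -> acc=189143 shift=21
  byte[14]=0x1E cont=0 payload=0x1E=30: acc |= 30<<21 -> acc=63103703 shift=28 [end]
Varint 5: bytes[11:15] = D7 C5 8B 1E -> value 63103703 (4 byte(s))
  byte[15]=0xEC cont=1 payload=0x6C=108: acc |= 108<<0 -> acc=108 shift=7
  byte[16]=0x19 cont=0 payload=0x19=25: acc |= 25<<7 -> acc=3308 shift=14 [end]
Varint 6: bytes[15:17] = EC 19 -> value 3308 (2 byte(s))

Answer: 7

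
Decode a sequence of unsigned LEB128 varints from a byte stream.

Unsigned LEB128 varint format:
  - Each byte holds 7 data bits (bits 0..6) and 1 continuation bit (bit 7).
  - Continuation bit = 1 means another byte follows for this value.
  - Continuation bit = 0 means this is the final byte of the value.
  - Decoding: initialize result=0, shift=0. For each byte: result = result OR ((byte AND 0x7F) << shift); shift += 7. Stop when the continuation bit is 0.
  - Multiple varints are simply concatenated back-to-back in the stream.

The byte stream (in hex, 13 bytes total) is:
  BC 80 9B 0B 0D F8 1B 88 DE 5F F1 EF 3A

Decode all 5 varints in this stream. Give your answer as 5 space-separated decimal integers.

Answer: 23511100 13 3576 1568520 964593

Derivation:
  byte[0]=0xBC cont=1 payload=0x3C=60: acc |= 60<<0 -> acc=60 shift=7
  byte[1]=0x80 cont=1 payload=0x00=0: acc |= 0<<7 -> acc=60 shift=14
  byte[2]=0x9B cont=1 payload=0x1B=27: acc |= 27<<14 -> acc=442428 shift=21
  byte[3]=0x0B cont=0 payload=0x0B=11: acc |= 11<<21 -> acc=23511100 shift=28 [end]
Varint 1: bytes[0:4] = BC 80 9B 0B -> value 23511100 (4 byte(s))
  byte[4]=0x0D cont=0 payload=0x0D=13: acc |= 13<<0 -> acc=13 shift=7 [end]
Varint 2: bytes[4:5] = 0D -> value 13 (1 byte(s))
  byte[5]=0xF8 cont=1 payload=0x78=120: acc |= 120<<0 -> acc=120 shift=7
  byte[6]=0x1B cont=0 payload=0x1B=27: acc |= 27<<7 -> acc=3576 shift=14 [end]
Varint 3: bytes[5:7] = F8 1B -> value 3576 (2 byte(s))
  byte[7]=0x88 cont=1 payload=0x08=8: acc |= 8<<0 -> acc=8 shift=7
  byte[8]=0xDE cont=1 payload=0x5E=94: acc |= 94<<7 -> acc=12040 shift=14
  byte[9]=0x5F cont=0 payload=0x5F=95: acc |= 95<<14 -> acc=1568520 shift=21 [end]
Varint 4: bytes[7:10] = 88 DE 5F -> value 1568520 (3 byte(s))
  byte[10]=0xF1 cont=1 payload=0x71=113: acc |= 113<<0 -> acc=113 shift=7
  byte[11]=0xEF cont=1 payload=0x6F=111: acc |= 111<<7 -> acc=14321 shift=14
  byte[12]=0x3A cont=0 payload=0x3A=58: acc |= 58<<14 -> acc=964593 shift=21 [end]
Varint 5: bytes[10:13] = F1 EF 3A -> value 964593 (3 byte(s))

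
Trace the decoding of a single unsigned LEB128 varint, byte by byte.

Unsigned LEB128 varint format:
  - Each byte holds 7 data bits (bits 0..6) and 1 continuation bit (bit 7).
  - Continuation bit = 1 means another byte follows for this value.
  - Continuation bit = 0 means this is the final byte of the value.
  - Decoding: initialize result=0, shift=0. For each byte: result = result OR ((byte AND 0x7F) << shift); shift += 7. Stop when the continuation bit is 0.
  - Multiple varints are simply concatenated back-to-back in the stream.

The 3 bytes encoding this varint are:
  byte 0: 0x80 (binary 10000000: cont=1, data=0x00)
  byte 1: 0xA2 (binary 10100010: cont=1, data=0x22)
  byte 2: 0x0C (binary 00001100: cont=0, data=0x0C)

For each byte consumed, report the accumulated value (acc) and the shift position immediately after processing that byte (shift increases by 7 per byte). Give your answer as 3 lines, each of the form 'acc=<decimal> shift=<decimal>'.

byte 0=0x80: payload=0x00=0, contrib = 0<<0 = 0; acc -> 0, shift -> 7
byte 1=0xA2: payload=0x22=34, contrib = 34<<7 = 4352; acc -> 4352, shift -> 14
byte 2=0x0C: payload=0x0C=12, contrib = 12<<14 = 196608; acc -> 200960, shift -> 21

Answer: acc=0 shift=7
acc=4352 shift=14
acc=200960 shift=21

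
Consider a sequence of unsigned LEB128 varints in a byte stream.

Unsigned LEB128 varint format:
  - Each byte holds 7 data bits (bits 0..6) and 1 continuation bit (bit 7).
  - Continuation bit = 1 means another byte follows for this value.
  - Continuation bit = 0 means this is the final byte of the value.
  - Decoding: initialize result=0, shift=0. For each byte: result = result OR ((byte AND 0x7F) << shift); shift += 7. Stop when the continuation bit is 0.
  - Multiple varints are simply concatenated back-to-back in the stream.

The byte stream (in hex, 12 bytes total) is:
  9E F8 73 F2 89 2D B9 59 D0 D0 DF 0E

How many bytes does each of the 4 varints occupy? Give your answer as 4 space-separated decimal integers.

Answer: 3 3 2 4

Derivation:
  byte[0]=0x9E cont=1 payload=0x1E=30: acc |= 30<<0 -> acc=30 shift=7
  byte[1]=0xF8 cont=1 payload=0x78=120: acc |= 120<<7 -> acc=15390 shift=14
  byte[2]=0x73 cont=0 payload=0x73=115: acc |= 115<<14 -> acc=1899550 shift=21 [end]
Varint 1: bytes[0:3] = 9E F8 73 -> value 1899550 (3 byte(s))
  byte[3]=0xF2 cont=1 payload=0x72=114: acc |= 114<<0 -> acc=114 shift=7
  byte[4]=0x89 cont=1 payload=0x09=9: acc |= 9<<7 -> acc=1266 shift=14
  byte[5]=0x2D cont=0 payload=0x2D=45: acc |= 45<<14 -> acc=738546 shift=21 [end]
Varint 2: bytes[3:6] = F2 89 2D -> value 738546 (3 byte(s))
  byte[6]=0xB9 cont=1 payload=0x39=57: acc |= 57<<0 -> acc=57 shift=7
  byte[7]=0x59 cont=0 payload=0x59=89: acc |= 89<<7 -> acc=11449 shift=14 [end]
Varint 3: bytes[6:8] = B9 59 -> value 11449 (2 byte(s))
  byte[8]=0xD0 cont=1 payload=0x50=80: acc |= 80<<0 -> acc=80 shift=7
  byte[9]=0xD0 cont=1 payload=0x50=80: acc |= 80<<7 -> acc=10320 shift=14
  byte[10]=0xDF cont=1 payload=0x5F=95: acc |= 95<<14 -> acc=1566800 shift=21
  byte[11]=0x0E cont=0 payload=0x0E=14: acc |= 14<<21 -> acc=30926928 shift=28 [end]
Varint 4: bytes[8:12] = D0 D0 DF 0E -> value 30926928 (4 byte(s))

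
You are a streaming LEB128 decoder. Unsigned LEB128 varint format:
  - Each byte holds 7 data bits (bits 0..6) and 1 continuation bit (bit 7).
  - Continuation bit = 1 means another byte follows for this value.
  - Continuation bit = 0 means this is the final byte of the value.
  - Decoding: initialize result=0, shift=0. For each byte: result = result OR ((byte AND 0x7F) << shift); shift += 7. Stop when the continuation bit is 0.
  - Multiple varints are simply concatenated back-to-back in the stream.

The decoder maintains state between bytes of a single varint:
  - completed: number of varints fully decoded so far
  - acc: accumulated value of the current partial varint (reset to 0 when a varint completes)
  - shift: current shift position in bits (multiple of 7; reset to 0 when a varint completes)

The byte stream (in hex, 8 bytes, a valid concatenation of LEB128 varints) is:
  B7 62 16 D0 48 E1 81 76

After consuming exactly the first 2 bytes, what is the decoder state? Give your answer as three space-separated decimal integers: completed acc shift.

Answer: 1 0 0

Derivation:
byte[0]=0xB7 cont=1 payload=0x37: acc |= 55<<0 -> completed=0 acc=55 shift=7
byte[1]=0x62 cont=0 payload=0x62: varint #1 complete (value=12599); reset -> completed=1 acc=0 shift=0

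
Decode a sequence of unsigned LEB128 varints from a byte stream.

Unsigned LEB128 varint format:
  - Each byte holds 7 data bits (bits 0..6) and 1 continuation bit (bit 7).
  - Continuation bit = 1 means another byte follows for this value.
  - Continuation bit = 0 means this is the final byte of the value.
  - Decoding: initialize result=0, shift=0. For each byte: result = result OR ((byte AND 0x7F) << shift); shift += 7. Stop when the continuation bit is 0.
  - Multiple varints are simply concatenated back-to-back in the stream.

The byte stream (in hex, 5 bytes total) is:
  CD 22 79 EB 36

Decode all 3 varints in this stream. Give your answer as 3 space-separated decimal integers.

  byte[0]=0xCD cont=1 payload=0x4D=77: acc |= 77<<0 -> acc=77 shift=7
  byte[1]=0x22 cont=0 payload=0x22=34: acc |= 34<<7 -> acc=4429 shift=14 [end]
Varint 1: bytes[0:2] = CD 22 -> value 4429 (2 byte(s))
  byte[2]=0x79 cont=0 payload=0x79=121: acc |= 121<<0 -> acc=121 shift=7 [end]
Varint 2: bytes[2:3] = 79 -> value 121 (1 byte(s))
  byte[3]=0xEB cont=1 payload=0x6B=107: acc |= 107<<0 -> acc=107 shift=7
  byte[4]=0x36 cont=0 payload=0x36=54: acc |= 54<<7 -> acc=7019 shift=14 [end]
Varint 3: bytes[3:5] = EB 36 -> value 7019 (2 byte(s))

Answer: 4429 121 7019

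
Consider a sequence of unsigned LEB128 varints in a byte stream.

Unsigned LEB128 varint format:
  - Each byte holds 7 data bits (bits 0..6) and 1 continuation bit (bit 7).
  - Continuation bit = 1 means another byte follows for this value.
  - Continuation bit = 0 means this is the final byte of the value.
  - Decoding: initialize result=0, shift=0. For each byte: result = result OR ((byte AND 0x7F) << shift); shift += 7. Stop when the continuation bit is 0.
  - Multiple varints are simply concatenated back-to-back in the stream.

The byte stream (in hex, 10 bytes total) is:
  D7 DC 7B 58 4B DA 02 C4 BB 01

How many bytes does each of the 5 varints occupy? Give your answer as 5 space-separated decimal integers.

Answer: 3 1 1 2 3

Derivation:
  byte[0]=0xD7 cont=1 payload=0x57=87: acc |= 87<<0 -> acc=87 shift=7
  byte[1]=0xDC cont=1 payload=0x5C=92: acc |= 92<<7 -> acc=11863 shift=14
  byte[2]=0x7B cont=0 payload=0x7B=123: acc |= 123<<14 -> acc=2027095 shift=21 [end]
Varint 1: bytes[0:3] = D7 DC 7B -> value 2027095 (3 byte(s))
  byte[3]=0x58 cont=0 payload=0x58=88: acc |= 88<<0 -> acc=88 shift=7 [end]
Varint 2: bytes[3:4] = 58 -> value 88 (1 byte(s))
  byte[4]=0x4B cont=0 payload=0x4B=75: acc |= 75<<0 -> acc=75 shift=7 [end]
Varint 3: bytes[4:5] = 4B -> value 75 (1 byte(s))
  byte[5]=0xDA cont=1 payload=0x5A=90: acc |= 90<<0 -> acc=90 shift=7
  byte[6]=0x02 cont=0 payload=0x02=2: acc |= 2<<7 -> acc=346 shift=14 [end]
Varint 4: bytes[5:7] = DA 02 -> value 346 (2 byte(s))
  byte[7]=0xC4 cont=1 payload=0x44=68: acc |= 68<<0 -> acc=68 shift=7
  byte[8]=0xBB cont=1 payload=0x3B=59: acc |= 59<<7 -> acc=7620 shift=14
  byte[9]=0x01 cont=0 payload=0x01=1: acc |= 1<<14 -> acc=24004 shift=21 [end]
Varint 5: bytes[7:10] = C4 BB 01 -> value 24004 (3 byte(s))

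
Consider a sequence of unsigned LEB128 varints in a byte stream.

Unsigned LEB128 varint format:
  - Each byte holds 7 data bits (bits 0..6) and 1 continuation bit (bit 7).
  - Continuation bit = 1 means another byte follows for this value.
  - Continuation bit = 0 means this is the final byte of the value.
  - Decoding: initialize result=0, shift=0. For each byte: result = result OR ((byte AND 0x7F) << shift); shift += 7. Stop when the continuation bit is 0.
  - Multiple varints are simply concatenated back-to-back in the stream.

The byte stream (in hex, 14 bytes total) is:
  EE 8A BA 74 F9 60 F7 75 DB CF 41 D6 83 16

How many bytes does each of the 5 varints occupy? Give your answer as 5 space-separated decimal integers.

Answer: 4 2 2 3 3

Derivation:
  byte[0]=0xEE cont=1 payload=0x6E=110: acc |= 110<<0 -> acc=110 shift=7
  byte[1]=0x8A cont=1 payload=0x0A=10: acc |= 10<<7 -> acc=1390 shift=14
  byte[2]=0xBA cont=1 payload=0x3A=58: acc |= 58<<14 -> acc=951662 shift=21
  byte[3]=0x74 cont=0 payload=0x74=116: acc |= 116<<21 -> acc=244221294 shift=28 [end]
Varint 1: bytes[0:4] = EE 8A BA 74 -> value 244221294 (4 byte(s))
  byte[4]=0xF9 cont=1 payload=0x79=121: acc |= 121<<0 -> acc=121 shift=7
  byte[5]=0x60 cont=0 payload=0x60=96: acc |= 96<<7 -> acc=12409 shift=14 [end]
Varint 2: bytes[4:6] = F9 60 -> value 12409 (2 byte(s))
  byte[6]=0xF7 cont=1 payload=0x77=119: acc |= 119<<0 -> acc=119 shift=7
  byte[7]=0x75 cont=0 payload=0x75=117: acc |= 117<<7 -> acc=15095 shift=14 [end]
Varint 3: bytes[6:8] = F7 75 -> value 15095 (2 byte(s))
  byte[8]=0xDB cont=1 payload=0x5B=91: acc |= 91<<0 -> acc=91 shift=7
  byte[9]=0xCF cont=1 payload=0x4F=79: acc |= 79<<7 -> acc=10203 shift=14
  byte[10]=0x41 cont=0 payload=0x41=65: acc |= 65<<14 -> acc=1075163 shift=21 [end]
Varint 4: bytes[8:11] = DB CF 41 -> value 1075163 (3 byte(s))
  byte[11]=0xD6 cont=1 payload=0x56=86: acc |= 86<<0 -> acc=86 shift=7
  byte[12]=0x83 cont=1 payload=0x03=3: acc |= 3<<7 -> acc=470 shift=14
  byte[13]=0x16 cont=0 payload=0x16=22: acc |= 22<<14 -> acc=360918 shift=21 [end]
Varint 5: bytes[11:14] = D6 83 16 -> value 360918 (3 byte(s))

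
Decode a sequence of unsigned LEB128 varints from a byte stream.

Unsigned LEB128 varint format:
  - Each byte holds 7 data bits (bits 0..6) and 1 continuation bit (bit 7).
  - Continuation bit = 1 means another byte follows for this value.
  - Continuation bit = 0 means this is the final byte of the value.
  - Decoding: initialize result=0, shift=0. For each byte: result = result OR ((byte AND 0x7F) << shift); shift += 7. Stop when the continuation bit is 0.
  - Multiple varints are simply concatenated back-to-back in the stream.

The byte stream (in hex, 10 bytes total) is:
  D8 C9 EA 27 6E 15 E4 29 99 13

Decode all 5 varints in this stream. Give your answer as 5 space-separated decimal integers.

Answer: 83535064 110 21 5348 2457

Derivation:
  byte[0]=0xD8 cont=1 payload=0x58=88: acc |= 88<<0 -> acc=88 shift=7
  byte[1]=0xC9 cont=1 payload=0x49=73: acc |= 73<<7 -> acc=9432 shift=14
  byte[2]=0xEA cont=1 payload=0x6A=106: acc |= 106<<14 -> acc=1746136 shift=21
  byte[3]=0x27 cont=0 payload=0x27=39: acc |= 39<<21 -> acc=83535064 shift=28 [end]
Varint 1: bytes[0:4] = D8 C9 EA 27 -> value 83535064 (4 byte(s))
  byte[4]=0x6E cont=0 payload=0x6E=110: acc |= 110<<0 -> acc=110 shift=7 [end]
Varint 2: bytes[4:5] = 6E -> value 110 (1 byte(s))
  byte[5]=0x15 cont=0 payload=0x15=21: acc |= 21<<0 -> acc=21 shift=7 [end]
Varint 3: bytes[5:6] = 15 -> value 21 (1 byte(s))
  byte[6]=0xE4 cont=1 payload=0x64=100: acc |= 100<<0 -> acc=100 shift=7
  byte[7]=0x29 cont=0 payload=0x29=41: acc |= 41<<7 -> acc=5348 shift=14 [end]
Varint 4: bytes[6:8] = E4 29 -> value 5348 (2 byte(s))
  byte[8]=0x99 cont=1 payload=0x19=25: acc |= 25<<0 -> acc=25 shift=7
  byte[9]=0x13 cont=0 payload=0x13=19: acc |= 19<<7 -> acc=2457 shift=14 [end]
Varint 5: bytes[8:10] = 99 13 -> value 2457 (2 byte(s))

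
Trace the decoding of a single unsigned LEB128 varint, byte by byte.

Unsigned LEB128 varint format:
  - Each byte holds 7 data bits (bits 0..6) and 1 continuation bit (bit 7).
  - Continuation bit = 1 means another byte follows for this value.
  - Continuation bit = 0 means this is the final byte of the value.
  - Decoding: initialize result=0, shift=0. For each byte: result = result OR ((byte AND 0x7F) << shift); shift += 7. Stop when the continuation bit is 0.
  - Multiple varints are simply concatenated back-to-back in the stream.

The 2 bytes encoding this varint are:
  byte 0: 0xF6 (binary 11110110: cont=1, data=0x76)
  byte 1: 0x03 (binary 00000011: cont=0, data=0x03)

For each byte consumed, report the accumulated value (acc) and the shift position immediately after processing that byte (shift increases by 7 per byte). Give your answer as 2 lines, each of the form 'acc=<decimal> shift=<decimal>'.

Answer: acc=118 shift=7
acc=502 shift=14

Derivation:
byte 0=0xF6: payload=0x76=118, contrib = 118<<0 = 118; acc -> 118, shift -> 7
byte 1=0x03: payload=0x03=3, contrib = 3<<7 = 384; acc -> 502, shift -> 14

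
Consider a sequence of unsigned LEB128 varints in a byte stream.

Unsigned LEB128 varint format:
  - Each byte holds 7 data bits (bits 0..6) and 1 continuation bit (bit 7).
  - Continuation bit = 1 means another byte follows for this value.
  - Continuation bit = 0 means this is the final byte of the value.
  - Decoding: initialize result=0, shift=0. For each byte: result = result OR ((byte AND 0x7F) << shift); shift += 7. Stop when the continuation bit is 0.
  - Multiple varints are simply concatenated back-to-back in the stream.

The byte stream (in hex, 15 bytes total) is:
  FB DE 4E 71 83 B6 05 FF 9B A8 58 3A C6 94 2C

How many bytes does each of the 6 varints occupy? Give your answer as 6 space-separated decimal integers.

  byte[0]=0xFB cont=1 payload=0x7B=123: acc |= 123<<0 -> acc=123 shift=7
  byte[1]=0xDE cont=1 payload=0x5E=94: acc |= 94<<7 -> acc=12155 shift=14
  byte[2]=0x4E cont=0 payload=0x4E=78: acc |= 78<<14 -> acc=1290107 shift=21 [end]
Varint 1: bytes[0:3] = FB DE 4E -> value 1290107 (3 byte(s))
  byte[3]=0x71 cont=0 payload=0x71=113: acc |= 113<<0 -> acc=113 shift=7 [end]
Varint 2: bytes[3:4] = 71 -> value 113 (1 byte(s))
  byte[4]=0x83 cont=1 payload=0x03=3: acc |= 3<<0 -> acc=3 shift=7
  byte[5]=0xB6 cont=1 payload=0x36=54: acc |= 54<<7 -> acc=6915 shift=14
  byte[6]=0x05 cont=0 payload=0x05=5: acc |= 5<<14 -> acc=88835 shift=21 [end]
Varint 3: bytes[4:7] = 83 B6 05 -> value 88835 (3 byte(s))
  byte[7]=0xFF cont=1 payload=0x7F=127: acc |= 127<<0 -> acc=127 shift=7
  byte[8]=0x9B cont=1 payload=0x1B=27: acc |= 27<<7 -> acc=3583 shift=14
  byte[9]=0xA8 cont=1 payload=0x28=40: acc |= 40<<14 -> acc=658943 shift=21
  byte[10]=0x58 cont=0 payload=0x58=88: acc |= 88<<21 -> acc=185208319 shift=28 [end]
Varint 4: bytes[7:11] = FF 9B A8 58 -> value 185208319 (4 byte(s))
  byte[11]=0x3A cont=0 payload=0x3A=58: acc |= 58<<0 -> acc=58 shift=7 [end]
Varint 5: bytes[11:12] = 3A -> value 58 (1 byte(s))
  byte[12]=0xC6 cont=1 payload=0x46=70: acc |= 70<<0 -> acc=70 shift=7
  byte[13]=0x94 cont=1 payload=0x14=20: acc |= 20<<7 -> acc=2630 shift=14
  byte[14]=0x2C cont=0 payload=0x2C=44: acc |= 44<<14 -> acc=723526 shift=21 [end]
Varint 6: bytes[12:15] = C6 94 2C -> value 723526 (3 byte(s))

Answer: 3 1 3 4 1 3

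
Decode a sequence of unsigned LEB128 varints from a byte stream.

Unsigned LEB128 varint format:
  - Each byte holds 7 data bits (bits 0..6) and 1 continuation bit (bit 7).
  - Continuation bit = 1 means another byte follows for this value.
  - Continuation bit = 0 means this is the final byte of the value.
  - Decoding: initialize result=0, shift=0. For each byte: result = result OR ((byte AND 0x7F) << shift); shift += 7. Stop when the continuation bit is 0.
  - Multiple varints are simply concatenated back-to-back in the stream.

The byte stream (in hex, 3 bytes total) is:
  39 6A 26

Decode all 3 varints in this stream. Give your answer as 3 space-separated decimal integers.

Answer: 57 106 38

Derivation:
  byte[0]=0x39 cont=0 payload=0x39=57: acc |= 57<<0 -> acc=57 shift=7 [end]
Varint 1: bytes[0:1] = 39 -> value 57 (1 byte(s))
  byte[1]=0x6A cont=0 payload=0x6A=106: acc |= 106<<0 -> acc=106 shift=7 [end]
Varint 2: bytes[1:2] = 6A -> value 106 (1 byte(s))
  byte[2]=0x26 cont=0 payload=0x26=38: acc |= 38<<0 -> acc=38 shift=7 [end]
Varint 3: bytes[2:3] = 26 -> value 38 (1 byte(s))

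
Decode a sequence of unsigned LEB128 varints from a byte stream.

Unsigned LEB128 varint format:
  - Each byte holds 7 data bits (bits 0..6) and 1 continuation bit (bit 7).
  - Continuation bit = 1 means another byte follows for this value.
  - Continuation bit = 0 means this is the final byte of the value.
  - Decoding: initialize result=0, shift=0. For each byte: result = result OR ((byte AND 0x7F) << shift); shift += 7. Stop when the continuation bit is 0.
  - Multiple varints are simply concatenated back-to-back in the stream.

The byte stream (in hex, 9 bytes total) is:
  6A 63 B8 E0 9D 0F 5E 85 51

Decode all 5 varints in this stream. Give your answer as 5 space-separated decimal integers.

Answer: 106 99 31944760 94 10373

Derivation:
  byte[0]=0x6A cont=0 payload=0x6A=106: acc |= 106<<0 -> acc=106 shift=7 [end]
Varint 1: bytes[0:1] = 6A -> value 106 (1 byte(s))
  byte[1]=0x63 cont=0 payload=0x63=99: acc |= 99<<0 -> acc=99 shift=7 [end]
Varint 2: bytes[1:2] = 63 -> value 99 (1 byte(s))
  byte[2]=0xB8 cont=1 payload=0x38=56: acc |= 56<<0 -> acc=56 shift=7
  byte[3]=0xE0 cont=1 payload=0x60=96: acc |= 96<<7 -> acc=12344 shift=14
  byte[4]=0x9D cont=1 payload=0x1D=29: acc |= 29<<14 -> acc=487480 shift=21
  byte[5]=0x0F cont=0 payload=0x0F=15: acc |= 15<<21 -> acc=31944760 shift=28 [end]
Varint 3: bytes[2:6] = B8 E0 9D 0F -> value 31944760 (4 byte(s))
  byte[6]=0x5E cont=0 payload=0x5E=94: acc |= 94<<0 -> acc=94 shift=7 [end]
Varint 4: bytes[6:7] = 5E -> value 94 (1 byte(s))
  byte[7]=0x85 cont=1 payload=0x05=5: acc |= 5<<0 -> acc=5 shift=7
  byte[8]=0x51 cont=0 payload=0x51=81: acc |= 81<<7 -> acc=10373 shift=14 [end]
Varint 5: bytes[7:9] = 85 51 -> value 10373 (2 byte(s))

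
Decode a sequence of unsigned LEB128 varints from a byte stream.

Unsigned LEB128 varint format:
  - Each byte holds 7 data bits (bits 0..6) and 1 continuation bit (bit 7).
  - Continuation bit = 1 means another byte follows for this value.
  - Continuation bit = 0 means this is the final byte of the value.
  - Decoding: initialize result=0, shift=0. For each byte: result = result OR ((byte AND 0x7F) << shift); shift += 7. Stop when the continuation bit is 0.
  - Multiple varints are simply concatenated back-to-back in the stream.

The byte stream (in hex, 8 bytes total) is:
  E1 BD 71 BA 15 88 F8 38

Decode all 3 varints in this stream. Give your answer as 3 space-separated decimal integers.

  byte[0]=0xE1 cont=1 payload=0x61=97: acc |= 97<<0 -> acc=97 shift=7
  byte[1]=0xBD cont=1 payload=0x3D=61: acc |= 61<<7 -> acc=7905 shift=14
  byte[2]=0x71 cont=0 payload=0x71=113: acc |= 113<<14 -> acc=1859297 shift=21 [end]
Varint 1: bytes[0:3] = E1 BD 71 -> value 1859297 (3 byte(s))
  byte[3]=0xBA cont=1 payload=0x3A=58: acc |= 58<<0 -> acc=58 shift=7
  byte[4]=0x15 cont=0 payload=0x15=21: acc |= 21<<7 -> acc=2746 shift=14 [end]
Varint 2: bytes[3:5] = BA 15 -> value 2746 (2 byte(s))
  byte[5]=0x88 cont=1 payload=0x08=8: acc |= 8<<0 -> acc=8 shift=7
  byte[6]=0xF8 cont=1 payload=0x78=120: acc |= 120<<7 -> acc=15368 shift=14
  byte[7]=0x38 cont=0 payload=0x38=56: acc |= 56<<14 -> acc=932872 shift=21 [end]
Varint 3: bytes[5:8] = 88 F8 38 -> value 932872 (3 byte(s))

Answer: 1859297 2746 932872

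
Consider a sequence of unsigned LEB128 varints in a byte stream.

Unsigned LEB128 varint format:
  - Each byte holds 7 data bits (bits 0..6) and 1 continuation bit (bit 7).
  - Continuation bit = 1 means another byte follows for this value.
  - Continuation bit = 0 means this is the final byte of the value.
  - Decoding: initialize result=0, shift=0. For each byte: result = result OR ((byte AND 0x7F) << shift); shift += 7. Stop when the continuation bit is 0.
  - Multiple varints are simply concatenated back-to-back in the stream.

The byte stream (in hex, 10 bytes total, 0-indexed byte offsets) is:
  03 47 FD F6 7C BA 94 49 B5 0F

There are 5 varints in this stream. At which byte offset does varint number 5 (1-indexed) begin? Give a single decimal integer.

Answer: 8

Derivation:
  byte[0]=0x03 cont=0 payload=0x03=3: acc |= 3<<0 -> acc=3 shift=7 [end]
Varint 1: bytes[0:1] = 03 -> value 3 (1 byte(s))
  byte[1]=0x47 cont=0 payload=0x47=71: acc |= 71<<0 -> acc=71 shift=7 [end]
Varint 2: bytes[1:2] = 47 -> value 71 (1 byte(s))
  byte[2]=0xFD cont=1 payload=0x7D=125: acc |= 125<<0 -> acc=125 shift=7
  byte[3]=0xF6 cont=1 payload=0x76=118: acc |= 118<<7 -> acc=15229 shift=14
  byte[4]=0x7C cont=0 payload=0x7C=124: acc |= 124<<14 -> acc=2046845 shift=21 [end]
Varint 3: bytes[2:5] = FD F6 7C -> value 2046845 (3 byte(s))
  byte[5]=0xBA cont=1 payload=0x3A=58: acc |= 58<<0 -> acc=58 shift=7
  byte[6]=0x94 cont=1 payload=0x14=20: acc |= 20<<7 -> acc=2618 shift=14
  byte[7]=0x49 cont=0 payload=0x49=73: acc |= 73<<14 -> acc=1198650 shift=21 [end]
Varint 4: bytes[5:8] = BA 94 49 -> value 1198650 (3 byte(s))
  byte[8]=0xB5 cont=1 payload=0x35=53: acc |= 53<<0 -> acc=53 shift=7
  byte[9]=0x0F cont=0 payload=0x0F=15: acc |= 15<<7 -> acc=1973 shift=14 [end]
Varint 5: bytes[8:10] = B5 0F -> value 1973 (2 byte(s))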